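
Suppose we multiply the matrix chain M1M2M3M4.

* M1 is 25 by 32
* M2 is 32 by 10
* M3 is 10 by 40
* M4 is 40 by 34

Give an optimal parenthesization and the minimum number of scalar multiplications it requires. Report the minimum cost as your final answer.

Adjacent pairs: M1M2 = 25·32·10 = 8000; M2M3 = 32·10·40 = 12800; M3M4 = 10·40·34 = 13600.
Length 3: M1..M3: k=1: 0+12800+25·32·40=44800; k=2: 8000+0+25·10·40=18000 → min 18000 | M2..M4: k=2: 0+13600+32·10·34=24480; k=3: 12800+0+32·40·34=56320 → min 24480.
Length 4: M1..M4: k=1: 0+24480+25·32·34=51680; k=2: 8000+13600+25·10·34=30100; k=3: 18000+0+25·40·34=52000 → min 30100.
Optimal parenthesization: ((M1M2)(M3M4)) with cost 30100.

30100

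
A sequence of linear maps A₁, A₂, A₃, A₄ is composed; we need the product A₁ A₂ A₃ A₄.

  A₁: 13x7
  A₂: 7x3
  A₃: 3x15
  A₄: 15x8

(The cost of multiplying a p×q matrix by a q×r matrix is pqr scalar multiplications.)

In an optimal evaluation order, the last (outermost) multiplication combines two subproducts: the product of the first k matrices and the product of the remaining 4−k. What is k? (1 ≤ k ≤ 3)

Adjacent pairs: A₁A₂ = 13·7·3 = 273; A₂A₃ = 7·3·15 = 315; A₃A₄ = 3·15·8 = 360.
Length 3: A₁..A₃: k=1: 0+315+13·7·15=1680; k=2: 273+0+13·3·15=858 → min 858 | A₂..A₄: k=2: 0+360+7·3·8=528; k=3: 315+0+7·15·8=1155 → min 528.
Top-level splits: k=1: (A₁..A₁)·(A₂..A₄) → 0+528+13·7·8 = 1256; k=2: (A₁..A₂)·(A₃..A₄) → 273+360+13·3·8 = 945; k=3: (A₁..A₃)·(A₄..A₄) → 858+0+13·15·8 = 2418.
Best split is after A₂, i.e. k = 2.

2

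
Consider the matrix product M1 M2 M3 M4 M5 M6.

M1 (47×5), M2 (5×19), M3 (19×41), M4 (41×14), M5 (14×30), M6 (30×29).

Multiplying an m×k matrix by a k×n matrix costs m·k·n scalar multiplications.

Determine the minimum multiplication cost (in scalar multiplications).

20030

Adjacent pairs: M1M2 = 47·5·19 = 4465; M2M3 = 5·19·41 = 3895; M3M4 = 19·41·14 = 10906; M4M5 = 41·14·30 = 17220; M5M6 = 14·30·29 = 12180.
Length 3: M1..M3: k=1: 0+3895+47·5·41=13530; k=2: 4465+0+47·19·41=41078 → min 13530 | M2..M4: k=2: 0+10906+5·19·14=12236; k=3: 3895+0+5·41·14=6765 → min 6765 | M3..M5: k=3: 0+17220+19·41·30=40590; k=4: 10906+0+19·14·30=18886 → min 18886 | M4..M6: k=4: 0+12180+41·14·29=28826; k=5: 17220+0+41·30·29=52890 → min 28826.
Length 4: M1..M4: k=1: 0+6765+47·5·14=10055; k=2: 4465+10906+47·19·14=27873; k=3: 13530+0+47·41·14=40508 → min 10055 | M2..M5: k=2: 0+18886+5·19·30=21736; k=3: 3895+17220+5·41·30=27265; k=4: 6765+0+5·14·30=8865 → min 8865 | M3..M6: k=3: 0+28826+19·41·29=51417; k=4: 10906+12180+19·14·29=30800; k=5: 18886+0+19·30·29=35416 → min 30800.
Length 5: M1..M5: k=1: 0+8865+47·5·30=15915; k=2: 4465+18886+47·19·30=50141; k=3: 13530+17220+47·41·30=88560; k=4: 10055+0+47·14·30=29795 → min 15915 | M2..M6: k=2: 0+30800+5·19·29=33555; k=3: 3895+28826+5·41·29=38666; k=4: 6765+12180+5·14·29=20975; k=5: 8865+0+5·30·29=13215 → min 13215.
Length 6: M1..M6: k=1: 0+13215+47·5·29=20030; k=2: 4465+30800+47·19·29=61162; k=3: 13530+28826+47·41·29=98239; k=4: 10055+12180+47·14·29=41317; k=5: 15915+0+47·30·29=56805 → min 20030.
Optimal order: (M1 ((((M2 M3) M4) M5) M6)) with cost 20030.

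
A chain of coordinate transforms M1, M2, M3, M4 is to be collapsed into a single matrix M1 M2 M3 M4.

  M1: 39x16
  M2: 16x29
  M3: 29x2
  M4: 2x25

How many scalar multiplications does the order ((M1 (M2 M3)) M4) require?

(M2 M3): 16×29 by 29×2 → 16×2, cost 16·29·2 = 928
(M1 (M2 M3)): 39×16 by 16×2 → 39×2, cost 39·16·2 = 1248; cumulative 2176
((M1 (M2 M3)) M4): 39×2 by 2×25 → 39×25, cost 39·2·25 = 1950; cumulative 4126
Total: 4126 scalar multiplications.

4126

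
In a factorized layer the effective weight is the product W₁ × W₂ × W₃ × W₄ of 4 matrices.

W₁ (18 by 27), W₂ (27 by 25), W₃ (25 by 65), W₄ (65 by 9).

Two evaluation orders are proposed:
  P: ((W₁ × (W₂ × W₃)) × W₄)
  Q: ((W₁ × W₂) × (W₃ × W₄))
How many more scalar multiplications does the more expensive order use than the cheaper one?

Order P = ((W₁ × (W₂ × W₃)) × W₄): (W₂ × W₃): 27×25 by 25×65 → 27×65, cost 27·25·65 = 43875; (W₁ × (W₂ × W₃)): 18×27 by 27×65 → 18×65, cost 18·27·65 = 31590; cumulative 75465; ((W₁ × (W₂ × W₃)) × W₄): 18×65 by 65×9 → 18×9, cost 18·65·9 = 10530; cumulative 85995. Total 85995.
Order Q = ((W₁ × W₂) × (W₃ × W₄)): (W₁ × W₂): 18×27 by 27×25 → 18×25, cost 18·27·25 = 12150; (W₃ × W₄): 25×65 by 65×9 → 25×9, cost 25·65·9 = 14625; ((W₁ × W₂) × (W₃ × W₄)): 18×25 by 25×9 → 18×9, cost 18·25·9 = 4050; cumulative 30825. Total 30825.
Difference: |85995 − 30825| = 55170.

55170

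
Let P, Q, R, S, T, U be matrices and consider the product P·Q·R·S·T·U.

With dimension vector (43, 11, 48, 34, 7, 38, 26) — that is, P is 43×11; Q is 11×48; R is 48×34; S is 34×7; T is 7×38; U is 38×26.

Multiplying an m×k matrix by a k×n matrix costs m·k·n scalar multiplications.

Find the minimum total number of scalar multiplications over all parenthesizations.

Adjacent pairs: PQ = 43·11·48 = 22704; QR = 11·48·34 = 17952; RS = 48·34·7 = 11424; ST = 34·7·38 = 9044; TU = 7·38·26 = 6916.
Length 3: P..R: k=1: 0+17952+43·11·34=34034; k=2: 22704+0+43·48·34=92880 → min 34034 | Q..S: k=2: 0+11424+11·48·7=15120; k=3: 17952+0+11·34·7=20570 → min 15120 | R..T: k=3: 0+9044+48·34·38=71060; k=4: 11424+0+48·7·38=24192 → min 24192 | S..U: k=4: 0+6916+34·7·26=13104; k=5: 9044+0+34·38·26=42636 → min 13104.
Length 4: P..S: k=1: 0+15120+43·11·7=18431; k=2: 22704+11424+43·48·7=48576; k=3: 34034+0+43·34·7=44268 → min 18431 | Q..T: k=2: 0+24192+11·48·38=44256; k=3: 17952+9044+11·34·38=41208; k=4: 15120+0+11·7·38=18046 → min 18046 | R..U: k=3: 0+13104+48·34·26=55536; k=4: 11424+6916+48·7·26=27076; k=5: 24192+0+48·38·26=71616 → min 27076.
Length 5: P..T: k=1: 0+18046+43·11·38=36020; k=2: 22704+24192+43·48·38=125328; k=3: 34034+9044+43·34·38=98634; k=4: 18431+0+43·7·38=29869 → min 29869 | Q..U: k=2: 0+27076+11·48·26=40804; k=3: 17952+13104+11·34·26=40780; k=4: 15120+6916+11·7·26=24038; k=5: 18046+0+11·38·26=28914 → min 24038.
Length 6: P..U: k=1: 0+24038+43·11·26=36336; k=2: 22704+27076+43·48·26=103444; k=3: 34034+13104+43·34·26=85150; k=4: 18431+6916+43·7·26=33173; k=5: 29869+0+43·38·26=72353 → min 33173.
Optimal order: ((P·(Q·(R·S)))·(T·U)) with cost 33173.

33173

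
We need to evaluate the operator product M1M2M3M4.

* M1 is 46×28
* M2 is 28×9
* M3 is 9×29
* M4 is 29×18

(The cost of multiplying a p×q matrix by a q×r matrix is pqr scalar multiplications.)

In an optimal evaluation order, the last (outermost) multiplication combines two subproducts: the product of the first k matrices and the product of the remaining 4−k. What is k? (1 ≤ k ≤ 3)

Adjacent pairs: M1M2 = 46·28·9 = 11592; M2M3 = 28·9·29 = 7308; M3M4 = 9·29·18 = 4698.
Length 3: M1..M3: k=1: 0+7308+46·28·29=44660; k=2: 11592+0+46·9·29=23598 → min 23598 | M2..M4: k=2: 0+4698+28·9·18=9234; k=3: 7308+0+28·29·18=21924 → min 9234.
Top-level splits: k=1: (M1..M1)·(M2..M4) → 0+9234+46·28·18 = 32418; k=2: (M1..M2)·(M3..M4) → 11592+4698+46·9·18 = 23742; k=3: (M1..M3)·(M4..M4) → 23598+0+46·29·18 = 47610.
Best split is after M2, i.e. k = 2.

2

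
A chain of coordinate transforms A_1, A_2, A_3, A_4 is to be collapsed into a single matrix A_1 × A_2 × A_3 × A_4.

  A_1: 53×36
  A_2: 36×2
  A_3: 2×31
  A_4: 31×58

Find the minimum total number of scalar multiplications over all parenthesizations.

13560

Adjacent pairs: A_1A_2 = 53·36·2 = 3816; A_2A_3 = 36·2·31 = 2232; A_3A_4 = 2·31·58 = 3596.
Length 3: A_1..A_3: k=1: 0+2232+53·36·31=61380; k=2: 3816+0+53·2·31=7102 → min 7102 | A_2..A_4: k=2: 0+3596+36·2·58=7772; k=3: 2232+0+36·31·58=66960 → min 7772.
Length 4: A_1..A_4: k=1: 0+7772+53·36·58=118436; k=2: 3816+3596+53·2·58=13560; k=3: 7102+0+53·31·58=102396 → min 13560.
Optimal order: ((A_1 × A_2) × (A_3 × A_4)) with cost 13560.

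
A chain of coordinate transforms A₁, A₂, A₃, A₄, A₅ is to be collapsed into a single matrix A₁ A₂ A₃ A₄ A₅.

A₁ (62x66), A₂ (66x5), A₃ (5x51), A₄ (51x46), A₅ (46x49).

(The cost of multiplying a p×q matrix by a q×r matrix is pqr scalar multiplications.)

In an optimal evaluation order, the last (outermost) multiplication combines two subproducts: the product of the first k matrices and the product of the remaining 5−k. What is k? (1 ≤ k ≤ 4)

2

Adjacent pairs: A₁A₂ = 62·66·5 = 20460; A₂A₃ = 66·5·51 = 16830; A₃A₄ = 5·51·46 = 11730; A₄A₅ = 51·46·49 = 114954.
Length 3: A₁..A₃: k=1: 0+16830+62·66·51=225522; k=2: 20460+0+62·5·51=36270 → min 36270 | A₂..A₄: k=2: 0+11730+66·5·46=26910; k=3: 16830+0+66·51·46=171666 → min 26910 | A₃..A₅: k=3: 0+114954+5·51·49=127449; k=4: 11730+0+5·46·49=23000 → min 23000.
Length 4: A₁..A₄: k=1: 0+26910+62·66·46=215142; k=2: 20460+11730+62·5·46=46450; k=3: 36270+0+62·51·46=181722 → min 46450 | A₂..A₅: k=2: 0+23000+66·5·49=39170; k=3: 16830+114954+66·51·49=296718; k=4: 26910+0+66·46·49=175674 → min 39170.
Top-level splits: k=1: (A₁..A₁)·(A₂..A₅) → 0+39170+62·66·49 = 239678; k=2: (A₁..A₂)·(A₃..A₅) → 20460+23000+62·5·49 = 58650; k=3: (A₁..A₃)·(A₄..A₅) → 36270+114954+62·51·49 = 306162; k=4: (A₁..A₄)·(A₅..A₅) → 46450+0+62·46·49 = 186198.
Best split is after A₂, i.e. k = 2.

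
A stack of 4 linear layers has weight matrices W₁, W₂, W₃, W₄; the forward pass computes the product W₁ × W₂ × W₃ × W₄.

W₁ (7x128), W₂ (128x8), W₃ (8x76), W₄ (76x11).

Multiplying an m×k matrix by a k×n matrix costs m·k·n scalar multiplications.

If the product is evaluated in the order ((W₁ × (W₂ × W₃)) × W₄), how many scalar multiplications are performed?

(W₂ × W₃): 128×8 by 8×76 → 128×76, cost 128·8·76 = 77824
(W₁ × (W₂ × W₃)): 7×128 by 128×76 → 7×76, cost 7·128·76 = 68096; cumulative 145920
((W₁ × (W₂ × W₃)) × W₄): 7×76 by 76×11 → 7×11, cost 7·76·11 = 5852; cumulative 151772
Total: 151772 scalar multiplications.

151772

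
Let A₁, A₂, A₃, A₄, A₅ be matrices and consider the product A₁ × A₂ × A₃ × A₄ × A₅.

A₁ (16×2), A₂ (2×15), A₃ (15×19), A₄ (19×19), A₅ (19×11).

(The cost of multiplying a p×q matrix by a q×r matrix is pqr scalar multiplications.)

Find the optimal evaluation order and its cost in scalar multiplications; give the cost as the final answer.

Adjacent pairs: A₁A₂ = 16·2·15 = 480; A₂A₃ = 2·15·19 = 570; A₃A₄ = 15·19·19 = 5415; A₄A₅ = 19·19·11 = 3971.
Length 3: A₁..A₃: k=1: 0+570+16·2·19=1178; k=2: 480+0+16·15·19=5040 → min 1178 | A₂..A₄: k=2: 0+5415+2·15·19=5985; k=3: 570+0+2·19·19=1292 → min 1292 | A₃..A₅: k=3: 0+3971+15·19·11=7106; k=4: 5415+0+15·19·11=8550 → min 7106.
Length 4: A₁..A₄: k=1: 0+1292+16·2·19=1900; k=2: 480+5415+16·15·19=10455; k=3: 1178+0+16·19·19=6954 → min 1900 | A₂..A₅: k=2: 0+7106+2·15·11=7436; k=3: 570+3971+2·19·11=4959; k=4: 1292+0+2·19·11=1710 → min 1710.
Length 5: A₁..A₅: k=1: 0+1710+16·2·11=2062; k=2: 480+7106+16·15·11=10226; k=3: 1178+3971+16·19·11=8493; k=4: 1900+0+16·19·11=5244 → min 2062.
Optimal parenthesization: (A₁ × (((A₂ × A₃) × A₄) × A₅)) with cost 2062.

2062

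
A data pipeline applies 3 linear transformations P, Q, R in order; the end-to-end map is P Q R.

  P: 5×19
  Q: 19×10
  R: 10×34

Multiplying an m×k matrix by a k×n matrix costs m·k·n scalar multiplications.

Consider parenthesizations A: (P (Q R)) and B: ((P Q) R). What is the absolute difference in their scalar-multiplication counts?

Order A = (P (Q R)): (Q R): 19×10 by 10×34 → 19×34, cost 19·10·34 = 6460; (P (Q R)): 5×19 by 19×34 → 5×34, cost 5·19·34 = 3230; cumulative 9690. Total 9690.
Order B = ((P Q) R): (P Q): 5×19 by 19×10 → 5×10, cost 5·19·10 = 950; ((P Q) R): 5×10 by 10×34 → 5×34, cost 5·10·34 = 1700; cumulative 2650. Total 2650.
Difference: |9690 − 2650| = 7040.

7040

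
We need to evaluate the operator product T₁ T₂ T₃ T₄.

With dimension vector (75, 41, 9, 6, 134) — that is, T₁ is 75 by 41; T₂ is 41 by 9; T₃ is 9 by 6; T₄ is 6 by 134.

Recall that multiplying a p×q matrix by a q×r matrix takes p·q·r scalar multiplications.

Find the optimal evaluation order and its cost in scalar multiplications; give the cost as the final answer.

Adjacent pairs: T₁T₂ = 75·41·9 = 27675; T₂T₃ = 41·9·6 = 2214; T₃T₄ = 9·6·134 = 7236.
Length 3: T₁..T₃: k=1: 0+2214+75·41·6=20664; k=2: 27675+0+75·9·6=31725 → min 20664 | T₂..T₄: k=2: 0+7236+41·9·134=56682; k=3: 2214+0+41·6·134=35178 → min 35178.
Length 4: T₁..T₄: k=1: 0+35178+75·41·134=447228; k=2: 27675+7236+75·9·134=125361; k=3: 20664+0+75·6·134=80964 → min 80964.
Optimal parenthesization: ((T₁ (T₂ T₃)) T₄) with cost 80964.

80964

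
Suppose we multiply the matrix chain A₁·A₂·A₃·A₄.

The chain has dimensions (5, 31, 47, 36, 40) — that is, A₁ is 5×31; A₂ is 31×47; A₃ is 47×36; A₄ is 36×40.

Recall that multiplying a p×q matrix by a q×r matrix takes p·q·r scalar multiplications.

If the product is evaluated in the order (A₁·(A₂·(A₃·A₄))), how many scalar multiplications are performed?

132160

(A₃·A₄): 47×36 by 36×40 → 47×40, cost 47·36·40 = 67680
(A₂·(A₃·A₄)): 31×47 by 47×40 → 31×40, cost 31·47·40 = 58280; cumulative 125960
(A₁·(A₂·(A₃·A₄))): 5×31 by 31×40 → 5×40, cost 5·31·40 = 6200; cumulative 132160
Total: 132160 scalar multiplications.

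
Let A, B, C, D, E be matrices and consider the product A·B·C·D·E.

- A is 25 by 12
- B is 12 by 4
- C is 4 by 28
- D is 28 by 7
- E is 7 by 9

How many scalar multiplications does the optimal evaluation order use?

Adjacent pairs: AB = 25·12·4 = 1200; BC = 12·4·28 = 1344; CD = 4·28·7 = 784; DE = 28·7·9 = 1764.
Length 3: A..C: k=1: 0+1344+25·12·28=9744; k=2: 1200+0+25·4·28=4000 → min 4000 | B..D: k=2: 0+784+12·4·7=1120; k=3: 1344+0+12·28·7=3696 → min 1120 | C..E: k=3: 0+1764+4·28·9=2772; k=4: 784+0+4·7·9=1036 → min 1036.
Length 4: A..D: k=1: 0+1120+25·12·7=3220; k=2: 1200+784+25·4·7=2684; k=3: 4000+0+25·28·7=8900 → min 2684 | B..E: k=2: 0+1036+12·4·9=1468; k=3: 1344+1764+12·28·9=6132; k=4: 1120+0+12·7·9=1876 → min 1468.
Length 5: A..E: k=1: 0+1468+25·12·9=4168; k=2: 1200+1036+25·4·9=3136; k=3: 4000+1764+25·28·9=12064; k=4: 2684+0+25·7·9=4259 → min 3136.
Optimal order: ((A·B)·((C·D)·E)) with cost 3136.

3136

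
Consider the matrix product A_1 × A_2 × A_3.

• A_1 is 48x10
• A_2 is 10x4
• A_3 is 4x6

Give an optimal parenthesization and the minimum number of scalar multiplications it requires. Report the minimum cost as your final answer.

3072

(A_1 × (A_2 × A_3)): cost 3120.
((A_1 × A_2) × A_3): cost 3072.
Optimal: ((A_1 × A_2) × A_3) with cost 3072.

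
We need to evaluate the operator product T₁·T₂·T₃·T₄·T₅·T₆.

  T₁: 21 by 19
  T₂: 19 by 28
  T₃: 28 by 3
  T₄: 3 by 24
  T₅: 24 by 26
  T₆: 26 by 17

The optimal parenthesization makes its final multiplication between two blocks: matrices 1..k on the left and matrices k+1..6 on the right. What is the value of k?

3

Adjacent pairs: T₁T₂ = 21·19·28 = 11172; T₂T₃ = 19·28·3 = 1596; T₃T₄ = 28·3·24 = 2016; T₄T₅ = 3·24·26 = 1872; T₅T₆ = 24·26·17 = 10608.
Length 3: T₁..T₃: k=1: 0+1596+21·19·3=2793; k=2: 11172+0+21·28·3=12936 → min 2793 | T₂..T₄: k=2: 0+2016+19·28·24=14784; k=3: 1596+0+19·3·24=2964 → min 2964 | T₃..T₅: k=3: 0+1872+28·3·26=4056; k=4: 2016+0+28·24·26=19488 → min 4056 | T₄..T₆: k=4: 0+10608+3·24·17=11832; k=5: 1872+0+3·26·17=3198 → min 3198.
Length 4: T₁..T₄: k=1: 0+2964+21·19·24=12540; k=2: 11172+2016+21·28·24=27300; k=3: 2793+0+21·3·24=4305 → min 4305 | T₂..T₅: k=2: 0+4056+19·28·26=17888; k=3: 1596+1872+19·3·26=4950; k=4: 2964+0+19·24·26=14820 → min 4950 | T₃..T₆: k=3: 0+3198+28·3·17=4626; k=4: 2016+10608+28·24·17=24048; k=5: 4056+0+28·26·17=16432 → min 4626.
Length 5: T₁..T₅: k=1: 0+4950+21·19·26=15324; k=2: 11172+4056+21·28·26=30516; k=3: 2793+1872+21·3·26=6303; k=4: 4305+0+21·24·26=17409 → min 6303 | T₂..T₆: k=2: 0+4626+19·28·17=13670; k=3: 1596+3198+19·3·17=5763; k=4: 2964+10608+19·24·17=21324; k=5: 4950+0+19·26·17=13348 → min 5763.
Top-level splits: k=1: (T₁..T₁)·(T₂..T₆) → 0+5763+21·19·17 = 12546; k=2: (T₁..T₂)·(T₃..T₆) → 11172+4626+21·28·17 = 25794; k=3: (T₁..T₃)·(T₄..T₆) → 2793+3198+21·3·17 = 7062; k=4: (T₁..T₄)·(T₅..T₆) → 4305+10608+21·24·17 = 23481; k=5: (T₁..T₅)·(T₆..T₆) → 6303+0+21·26·17 = 15585.
Best split is after T₃, i.e. k = 3.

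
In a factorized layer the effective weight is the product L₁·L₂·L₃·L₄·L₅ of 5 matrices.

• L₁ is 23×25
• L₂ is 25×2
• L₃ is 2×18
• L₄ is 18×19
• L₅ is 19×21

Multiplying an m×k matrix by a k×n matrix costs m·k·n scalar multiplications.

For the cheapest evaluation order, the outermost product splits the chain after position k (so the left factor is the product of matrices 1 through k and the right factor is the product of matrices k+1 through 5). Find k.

Adjacent pairs: L₁L₂ = 23·25·2 = 1150; L₂L₃ = 25·2·18 = 900; L₃L₄ = 2·18·19 = 684; L₄L₅ = 18·19·21 = 7182.
Length 3: L₁..L₃: k=1: 0+900+23·25·18=11250; k=2: 1150+0+23·2·18=1978 → min 1978 | L₂..L₄: k=2: 0+684+25·2·19=1634; k=3: 900+0+25·18·19=9450 → min 1634 | L₃..L₅: k=3: 0+7182+2·18·21=7938; k=4: 684+0+2·19·21=1482 → min 1482.
Length 4: L₁..L₄: k=1: 0+1634+23·25·19=12559; k=2: 1150+684+23·2·19=2708; k=3: 1978+0+23·18·19=9844 → min 2708 | L₂..L₅: k=2: 0+1482+25·2·21=2532; k=3: 900+7182+25·18·21=17532; k=4: 1634+0+25·19·21=11609 → min 2532.
Top-level splits: k=1: (L₁..L₁)·(L₂..L₅) → 0+2532+23·25·21 = 14607; k=2: (L₁..L₂)·(L₃..L₅) → 1150+1482+23·2·21 = 3598; k=3: (L₁..L₃)·(L₄..L₅) → 1978+7182+23·18·21 = 17854; k=4: (L₁..L₄)·(L₅..L₅) → 2708+0+23·19·21 = 11885.
Best split is after L₂, i.e. k = 2.

2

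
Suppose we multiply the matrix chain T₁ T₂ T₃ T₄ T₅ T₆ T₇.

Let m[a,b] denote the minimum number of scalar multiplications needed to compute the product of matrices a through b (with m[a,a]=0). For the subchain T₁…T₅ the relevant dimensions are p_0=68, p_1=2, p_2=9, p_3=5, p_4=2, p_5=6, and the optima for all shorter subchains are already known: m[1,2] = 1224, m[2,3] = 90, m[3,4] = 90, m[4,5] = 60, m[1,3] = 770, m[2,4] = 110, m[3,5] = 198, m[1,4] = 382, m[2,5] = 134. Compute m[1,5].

950

m[1,5] = min over k∈[1,4] of m[1,k]+m[k+1,5]+p_{0}·p_k·p_{5}.
k=1: 0 + 134 + 68·2·6 = 950; k=2: 1224 + 198 + 68·9·6 = 5094; k=3: 770 + 60 + 68·5·6 = 2870; k=4: 382 + 0 + 68·2·6 = 1198.
Minimum: 950 at k=1.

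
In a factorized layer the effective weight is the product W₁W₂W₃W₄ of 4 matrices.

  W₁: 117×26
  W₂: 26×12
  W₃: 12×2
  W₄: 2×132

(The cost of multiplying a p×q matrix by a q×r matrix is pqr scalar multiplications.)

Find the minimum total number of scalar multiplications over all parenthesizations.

37596

Adjacent pairs: W₁W₂ = 117·26·12 = 36504; W₂W₃ = 26·12·2 = 624; W₃W₄ = 12·2·132 = 3168.
Length 3: W₁..W₃: k=1: 0+624+117·26·2=6708; k=2: 36504+0+117·12·2=39312 → min 6708 | W₂..W₄: k=2: 0+3168+26·12·132=44352; k=3: 624+0+26·2·132=7488 → min 7488.
Length 4: W₁..W₄: k=1: 0+7488+117·26·132=409032; k=2: 36504+3168+117·12·132=225000; k=3: 6708+0+117·2·132=37596 → min 37596.
Optimal order: ((W₁(W₂W₃))W₄) with cost 37596.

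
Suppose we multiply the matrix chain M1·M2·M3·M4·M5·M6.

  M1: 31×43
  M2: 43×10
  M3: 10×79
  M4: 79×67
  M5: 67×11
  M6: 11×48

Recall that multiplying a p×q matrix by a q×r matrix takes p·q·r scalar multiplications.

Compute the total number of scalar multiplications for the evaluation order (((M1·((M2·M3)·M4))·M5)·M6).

390095

(M2·M3): 43×10 by 10×79 → 43×79, cost 43·10·79 = 33970
((M2·M3)·M4): 43×79 by 79×67 → 43×67, cost 43·79·67 = 227599; cumulative 261569
(M1·((M2·M3)·M4)): 31×43 by 43×67 → 31×67, cost 31·43·67 = 89311; cumulative 350880
((M1·((M2·M3)·M4))·M5): 31×67 by 67×11 → 31×11, cost 31·67·11 = 22847; cumulative 373727
(((M1·((M2·M3)·M4))·M5)·M6): 31×11 by 11×48 → 31×48, cost 31·11·48 = 16368; cumulative 390095
Total: 390095 scalar multiplications.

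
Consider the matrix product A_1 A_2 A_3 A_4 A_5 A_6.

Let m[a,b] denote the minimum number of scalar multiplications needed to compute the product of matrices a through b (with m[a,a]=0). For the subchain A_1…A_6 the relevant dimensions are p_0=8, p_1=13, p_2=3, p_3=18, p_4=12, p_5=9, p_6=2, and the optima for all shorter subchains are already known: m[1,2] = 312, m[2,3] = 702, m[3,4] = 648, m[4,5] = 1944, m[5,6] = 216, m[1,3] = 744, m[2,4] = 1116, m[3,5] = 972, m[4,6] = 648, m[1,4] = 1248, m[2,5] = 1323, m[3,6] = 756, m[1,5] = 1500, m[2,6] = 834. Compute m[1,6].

m[1,6] = min over k∈[1,5] of m[1,k]+m[k+1,6]+p_{0}·p_k·p_{6}.
k=1: 0 + 834 + 8·13·2 = 1042; k=2: 312 + 756 + 8·3·2 = 1116; k=3: 744 + 648 + 8·18·2 = 1680; k=4: 1248 + 216 + 8·12·2 = 1656; k=5: 1500 + 0 + 8·9·2 = 1644.
Minimum: 1042 at k=1.

1042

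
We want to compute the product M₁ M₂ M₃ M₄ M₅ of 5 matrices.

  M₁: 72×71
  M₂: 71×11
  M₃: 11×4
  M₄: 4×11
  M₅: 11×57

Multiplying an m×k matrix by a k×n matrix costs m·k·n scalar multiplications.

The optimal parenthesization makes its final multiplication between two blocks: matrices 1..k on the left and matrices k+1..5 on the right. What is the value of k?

3

Adjacent pairs: M₁M₂ = 72·71·11 = 56232; M₂M₃ = 71·11·4 = 3124; M₃M₄ = 11·4·11 = 484; M₄M₅ = 4·11·57 = 2508.
Length 3: M₁..M₃: k=1: 0+3124+72·71·4=23572; k=2: 56232+0+72·11·4=59400 → min 23572 | M₂..M₄: k=2: 0+484+71·11·11=9075; k=3: 3124+0+71·4·11=6248 → min 6248 | M₃..M₅: k=3: 0+2508+11·4·57=5016; k=4: 484+0+11·11·57=7381 → min 5016.
Length 4: M₁..M₄: k=1: 0+6248+72·71·11=62480; k=2: 56232+484+72·11·11=65428; k=3: 23572+0+72·4·11=26740 → min 26740 | M₂..M₅: k=2: 0+5016+71·11·57=49533; k=3: 3124+2508+71·4·57=21820; k=4: 6248+0+71·11·57=50765 → min 21820.
Top-level splits: k=1: (M₁..M₁)·(M₂..M₅) → 0+21820+72·71·57 = 313204; k=2: (M₁..M₂)·(M₃..M₅) → 56232+5016+72·11·57 = 106392; k=3: (M₁..M₃)·(M₄..M₅) → 23572+2508+72·4·57 = 42496; k=4: (M₁..M₄)·(M₅..M₅) → 26740+0+72·11·57 = 71884.
Best split is after M₃, i.e. k = 3.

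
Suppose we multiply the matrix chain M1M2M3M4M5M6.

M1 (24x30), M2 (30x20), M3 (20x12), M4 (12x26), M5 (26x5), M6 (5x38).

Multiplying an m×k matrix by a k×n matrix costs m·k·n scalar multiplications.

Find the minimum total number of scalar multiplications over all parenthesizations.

Adjacent pairs: M1M2 = 24·30·20 = 14400; M2M3 = 30·20·12 = 7200; M3M4 = 20·12·26 = 6240; M4M5 = 12·26·5 = 1560; M5M6 = 26·5·38 = 4940.
Length 3: M1..M3: k=1: 0+7200+24·30·12=15840; k=2: 14400+0+24·20·12=20160 → min 15840 | M2..M4: k=2: 0+6240+30·20·26=21840; k=3: 7200+0+30·12·26=16560 → min 16560 | M3..M5: k=3: 0+1560+20·12·5=2760; k=4: 6240+0+20·26·5=8840 → min 2760 | M4..M6: k=4: 0+4940+12·26·38=16796; k=5: 1560+0+12·5·38=3840 → min 3840.
Length 4: M1..M4: k=1: 0+16560+24·30·26=35280; k=2: 14400+6240+24·20·26=33120; k=3: 15840+0+24·12·26=23328 → min 23328 | M2..M5: k=2: 0+2760+30·20·5=5760; k=3: 7200+1560+30·12·5=10560; k=4: 16560+0+30·26·5=20460 → min 5760 | M3..M6: k=3: 0+3840+20·12·38=12960; k=4: 6240+4940+20·26·38=30940; k=5: 2760+0+20·5·38=6560 → min 6560.
Length 5: M1..M5: k=1: 0+5760+24·30·5=9360; k=2: 14400+2760+24·20·5=19560; k=3: 15840+1560+24·12·5=18840; k=4: 23328+0+24·26·5=26448 → min 9360 | M2..M6: k=2: 0+6560+30·20·38=29360; k=3: 7200+3840+30·12·38=24720; k=4: 16560+4940+30·26·38=51140; k=5: 5760+0+30·5·38=11460 → min 11460.
Length 6: M1..M6: k=1: 0+11460+24·30·38=38820; k=2: 14400+6560+24·20·38=39200; k=3: 15840+3840+24·12·38=30624; k=4: 23328+4940+24·26·38=51980; k=5: 9360+0+24·5·38=13920 → min 13920.
Optimal order: ((M1(M2(M3(M4M5))))M6) with cost 13920.

13920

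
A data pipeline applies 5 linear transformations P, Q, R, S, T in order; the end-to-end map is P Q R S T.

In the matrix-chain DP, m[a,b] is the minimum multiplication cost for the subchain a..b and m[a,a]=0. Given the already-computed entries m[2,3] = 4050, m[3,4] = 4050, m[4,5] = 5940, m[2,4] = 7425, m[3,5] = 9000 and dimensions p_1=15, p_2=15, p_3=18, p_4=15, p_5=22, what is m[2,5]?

m[2,5] = min over k∈[2,4] of m[2,k]+m[k+1,5]+p_{1}·p_k·p_{5}.
k=2: 0 + 9000 + 15·15·22 = 13950; k=3: 4050 + 5940 + 15·18·22 = 15930; k=4: 7425 + 0 + 15·15·22 = 12375.
Minimum: 12375 at k=4.

12375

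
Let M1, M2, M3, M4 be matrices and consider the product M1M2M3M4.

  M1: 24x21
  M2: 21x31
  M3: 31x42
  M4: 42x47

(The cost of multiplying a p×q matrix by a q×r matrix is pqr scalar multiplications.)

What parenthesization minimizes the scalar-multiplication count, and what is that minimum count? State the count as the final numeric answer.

92484

Adjacent pairs: M1M2 = 24·21·31 = 15624; M2M3 = 21·31·42 = 27342; M3M4 = 31·42·47 = 61194.
Length 3: M1..M3: k=1: 0+27342+24·21·42=48510; k=2: 15624+0+24·31·42=46872 → min 46872 | M2..M4: k=2: 0+61194+21·31·47=91791; k=3: 27342+0+21·42·47=68796 → min 68796.
Length 4: M1..M4: k=1: 0+68796+24·21·47=92484; k=2: 15624+61194+24·31·47=111786; k=3: 46872+0+24·42·47=94248 → min 92484.
Optimal parenthesization: (M1((M2M3)M4)) with cost 92484.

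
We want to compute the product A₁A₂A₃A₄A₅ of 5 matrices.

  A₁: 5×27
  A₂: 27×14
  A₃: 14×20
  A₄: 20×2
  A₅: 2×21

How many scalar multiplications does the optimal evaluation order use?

1796

Adjacent pairs: A₁A₂ = 5·27·14 = 1890; A₂A₃ = 27·14·20 = 7560; A₃A₄ = 14·20·2 = 560; A₄A₅ = 20·2·21 = 840.
Length 3: A₁..A₃: k=1: 0+7560+5·27·20=10260; k=2: 1890+0+5·14·20=3290 → min 3290 | A₂..A₄: k=2: 0+560+27·14·2=1316; k=3: 7560+0+27·20·2=8640 → min 1316 | A₃..A₅: k=3: 0+840+14·20·21=6720; k=4: 560+0+14·2·21=1148 → min 1148.
Length 4: A₁..A₄: k=1: 0+1316+5·27·2=1586; k=2: 1890+560+5·14·2=2590; k=3: 3290+0+5·20·2=3490 → min 1586 | A₂..A₅: k=2: 0+1148+27·14·21=9086; k=3: 7560+840+27·20·21=19740; k=4: 1316+0+27·2·21=2450 → min 2450.
Length 5: A₁..A₅: k=1: 0+2450+5·27·21=5285; k=2: 1890+1148+5·14·21=4508; k=3: 3290+840+5·20·21=6230; k=4: 1586+0+5·2·21=1796 → min 1796.
Optimal order: ((A₁(A₂(A₃A₄)))A₅) with cost 1796.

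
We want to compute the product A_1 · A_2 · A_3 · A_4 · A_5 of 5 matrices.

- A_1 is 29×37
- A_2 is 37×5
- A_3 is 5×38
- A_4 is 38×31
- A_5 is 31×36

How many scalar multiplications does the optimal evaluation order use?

Adjacent pairs: A_1A_2 = 29·37·5 = 5365; A_2A_3 = 37·5·38 = 7030; A_3A_4 = 5·38·31 = 5890; A_4A_5 = 38·31·36 = 42408.
Length 3: A_1..A_3: k=1: 0+7030+29·37·38=47804; k=2: 5365+0+29·5·38=10875 → min 10875 | A_2..A_4: k=2: 0+5890+37·5·31=11625; k=3: 7030+0+37·38·31=50616 → min 11625 | A_3..A_5: k=3: 0+42408+5·38·36=49248; k=4: 5890+0+5·31·36=11470 → min 11470.
Length 4: A_1..A_4: k=1: 0+11625+29·37·31=44888; k=2: 5365+5890+29·5·31=15750; k=3: 10875+0+29·38·31=45037 → min 15750 | A_2..A_5: k=2: 0+11470+37·5·36=18130; k=3: 7030+42408+37·38·36=100054; k=4: 11625+0+37·31·36=52917 → min 18130.
Length 5: A_1..A_5: k=1: 0+18130+29·37·36=56758; k=2: 5365+11470+29·5·36=22055; k=3: 10875+42408+29·38·36=92955; k=4: 15750+0+29·31·36=48114 → min 22055.
Optimal order: ((A_1 · A_2) · ((A_3 · A_4) · A_5)) with cost 22055.

22055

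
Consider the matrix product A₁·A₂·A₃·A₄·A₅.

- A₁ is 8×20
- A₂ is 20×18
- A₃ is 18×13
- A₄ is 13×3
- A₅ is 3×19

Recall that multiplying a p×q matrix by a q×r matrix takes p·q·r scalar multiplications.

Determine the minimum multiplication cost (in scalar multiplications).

Adjacent pairs: A₁A₂ = 8·20·18 = 2880; A₂A₃ = 20·18·13 = 4680; A₃A₄ = 18·13·3 = 702; A₄A₅ = 13·3·19 = 741.
Length 3: A₁..A₃: k=1: 0+4680+8·20·13=6760; k=2: 2880+0+8·18·13=4752 → min 4752 | A₂..A₄: k=2: 0+702+20·18·3=1782; k=3: 4680+0+20·13·3=5460 → min 1782 | A₃..A₅: k=3: 0+741+18·13·19=5187; k=4: 702+0+18·3·19=1728 → min 1728.
Length 4: A₁..A₄: k=1: 0+1782+8·20·3=2262; k=2: 2880+702+8·18·3=4014; k=3: 4752+0+8·13·3=5064 → min 2262 | A₂..A₅: k=2: 0+1728+20·18·19=8568; k=3: 4680+741+20·13·19=10361; k=4: 1782+0+20·3·19=2922 → min 2922.
Length 5: A₁..A₅: k=1: 0+2922+8·20·19=5962; k=2: 2880+1728+8·18·19=7344; k=3: 4752+741+8·13·19=7469; k=4: 2262+0+8·3·19=2718 → min 2718.
Optimal order: ((A₁·(A₂·(A₃·A₄)))·A₅) with cost 2718.

2718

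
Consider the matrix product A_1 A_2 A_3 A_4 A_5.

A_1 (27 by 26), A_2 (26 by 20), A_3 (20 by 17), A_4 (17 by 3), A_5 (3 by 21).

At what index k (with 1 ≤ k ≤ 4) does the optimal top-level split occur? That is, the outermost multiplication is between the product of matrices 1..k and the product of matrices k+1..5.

4

Adjacent pairs: A_1A_2 = 27·26·20 = 14040; A_2A_3 = 26·20·17 = 8840; A_3A_4 = 20·17·3 = 1020; A_4A_5 = 17·3·21 = 1071.
Length 3: A_1..A_3: k=1: 0+8840+27·26·17=20774; k=2: 14040+0+27·20·17=23220 → min 20774 | A_2..A_4: k=2: 0+1020+26·20·3=2580; k=3: 8840+0+26·17·3=10166 → min 2580 | A_3..A_5: k=3: 0+1071+20·17·21=8211; k=4: 1020+0+20·3·21=2280 → min 2280.
Length 4: A_1..A_4: k=1: 0+2580+27·26·3=4686; k=2: 14040+1020+27·20·3=16680; k=3: 20774+0+27·17·3=22151 → min 4686 | A_2..A_5: k=2: 0+2280+26·20·21=13200; k=3: 8840+1071+26·17·21=19193; k=4: 2580+0+26·3·21=4218 → min 4218.
Top-level splits: k=1: (A_1..A_1)·(A_2..A_5) → 0+4218+27·26·21 = 18960; k=2: (A_1..A_2)·(A_3..A_5) → 14040+2280+27·20·21 = 27660; k=3: (A_1..A_3)·(A_4..A_5) → 20774+1071+27·17·21 = 31484; k=4: (A_1..A_4)·(A_5..A_5) → 4686+0+27·3·21 = 6387.
Best split is after A_4, i.e. k = 4.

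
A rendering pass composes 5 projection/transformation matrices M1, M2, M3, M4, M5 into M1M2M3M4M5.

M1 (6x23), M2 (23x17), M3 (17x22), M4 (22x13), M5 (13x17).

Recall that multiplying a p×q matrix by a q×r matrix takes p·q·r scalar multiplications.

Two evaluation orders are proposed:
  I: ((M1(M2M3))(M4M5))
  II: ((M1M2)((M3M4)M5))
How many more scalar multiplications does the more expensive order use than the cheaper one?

Order I = ((M1(M2M3))(M4M5)): (M2M3): 23×17 by 17×22 → 23×22, cost 23·17·22 = 8602; (M1(M2M3)): 6×23 by 23×22 → 6×22, cost 6·23·22 = 3036; cumulative 11638; (M4M5): 22×13 by 13×17 → 22×17, cost 22·13·17 = 4862; ((M1(M2M3))(M4M5)): 6×22 by 22×17 → 6×17, cost 6·22·17 = 2244; cumulative 18744. Total 18744.
Order II = ((M1M2)((M3M4)M5)): (M1M2): 6×23 by 23×17 → 6×17, cost 6·23·17 = 2346; (M3M4): 17×22 by 22×13 → 17×13, cost 17·22·13 = 4862; ((M3M4)M5): 17×13 by 13×17 → 17×17, cost 17·13·17 = 3757; cumulative 8619; ((M1M2)((M3M4)M5)): 6×17 by 17×17 → 6×17, cost 6·17·17 = 1734; cumulative 12699. Total 12699.
Difference: |18744 − 12699| = 6045.

6045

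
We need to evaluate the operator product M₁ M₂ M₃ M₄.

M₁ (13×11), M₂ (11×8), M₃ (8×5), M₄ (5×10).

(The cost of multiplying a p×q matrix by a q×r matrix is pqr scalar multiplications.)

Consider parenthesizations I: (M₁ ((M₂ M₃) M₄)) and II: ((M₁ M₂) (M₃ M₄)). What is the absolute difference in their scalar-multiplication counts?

Order I = (M₁ ((M₂ M₃) M₄)): (M₂ M₃): 11×8 by 8×5 → 11×5, cost 11·8·5 = 440; ((M₂ M₃) M₄): 11×5 by 5×10 → 11×10, cost 11·5·10 = 550; cumulative 990; (M₁ ((M₂ M₃) M₄)): 13×11 by 11×10 → 13×10, cost 13·11·10 = 1430; cumulative 2420. Total 2420.
Order II = ((M₁ M₂) (M₃ M₄)): (M₁ M₂): 13×11 by 11×8 → 13×8, cost 13·11·8 = 1144; (M₃ M₄): 8×5 by 5×10 → 8×10, cost 8·5·10 = 400; ((M₁ M₂) (M₃ M₄)): 13×8 by 8×10 → 13×10, cost 13·8·10 = 1040; cumulative 2584. Total 2584.
Difference: |2420 − 2584| = 164.

164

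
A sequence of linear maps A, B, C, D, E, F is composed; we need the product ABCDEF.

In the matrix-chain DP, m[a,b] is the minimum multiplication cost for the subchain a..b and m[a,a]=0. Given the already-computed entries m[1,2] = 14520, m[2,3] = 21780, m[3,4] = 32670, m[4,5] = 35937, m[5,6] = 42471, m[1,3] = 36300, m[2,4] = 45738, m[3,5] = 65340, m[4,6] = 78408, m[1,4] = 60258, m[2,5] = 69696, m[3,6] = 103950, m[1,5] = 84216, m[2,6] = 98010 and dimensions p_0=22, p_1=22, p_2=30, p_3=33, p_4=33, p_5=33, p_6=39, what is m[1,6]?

m[1,6] = min over k∈[1,5] of m[1,k]+m[k+1,6]+p_{0}·p_k·p_{6}.
k=1: 0 + 98010 + 22·22·39 = 116886; k=2: 14520 + 103950 + 22·30·39 = 144210; k=3: 36300 + 78408 + 22·33·39 = 143022; k=4: 60258 + 42471 + 22·33·39 = 131043; k=5: 84216 + 0 + 22·33·39 = 112530.
Minimum: 112530 at k=5.

112530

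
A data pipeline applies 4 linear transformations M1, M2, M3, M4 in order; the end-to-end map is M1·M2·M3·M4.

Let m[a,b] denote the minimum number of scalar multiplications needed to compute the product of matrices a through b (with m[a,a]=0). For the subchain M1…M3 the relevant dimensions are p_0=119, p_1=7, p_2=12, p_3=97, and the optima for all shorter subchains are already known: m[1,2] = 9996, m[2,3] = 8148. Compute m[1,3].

88949

m[1,3] = min over k∈[1,2] of m[1,k]+m[k+1,3]+p_{0}·p_k·p_{3}.
k=1: 0 + 8148 + 119·7·97 = 88949; k=2: 9996 + 0 + 119·12·97 = 148512.
Minimum: 88949 at k=1.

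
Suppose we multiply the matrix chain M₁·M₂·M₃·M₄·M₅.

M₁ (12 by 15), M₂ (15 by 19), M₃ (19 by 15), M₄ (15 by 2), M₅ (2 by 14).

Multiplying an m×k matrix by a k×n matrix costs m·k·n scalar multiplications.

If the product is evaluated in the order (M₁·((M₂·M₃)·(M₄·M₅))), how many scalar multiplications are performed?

(M₂·M₃): 15×19 by 19×15 → 15×15, cost 15·19·15 = 4275
(M₄·M₅): 15×2 by 2×14 → 15×14, cost 15·2·14 = 420
((M₂·M₃)·(M₄·M₅)): 15×15 by 15×14 → 15×14, cost 15·15·14 = 3150; cumulative 7845
(M₁·((M₂·M₃)·(M₄·M₅))): 12×15 by 15×14 → 12×14, cost 12·15·14 = 2520; cumulative 10365
Total: 10365 scalar multiplications.

10365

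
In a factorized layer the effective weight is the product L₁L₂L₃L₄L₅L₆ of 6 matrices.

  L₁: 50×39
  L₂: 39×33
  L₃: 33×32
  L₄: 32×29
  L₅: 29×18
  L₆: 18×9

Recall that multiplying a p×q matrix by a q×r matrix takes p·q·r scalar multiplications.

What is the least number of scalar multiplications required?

51687

Adjacent pairs: L₁L₂ = 50·39·33 = 64350; L₂L₃ = 39·33·32 = 41184; L₃L₄ = 33·32·29 = 30624; L₄L₅ = 32·29·18 = 16704; L₅L₆ = 29·18·9 = 4698.
Length 3: L₁..L₃: k=1: 0+41184+50·39·32=103584; k=2: 64350+0+50·33·32=117150 → min 103584 | L₂..L₄: k=2: 0+30624+39·33·29=67947; k=3: 41184+0+39·32·29=77376 → min 67947 | L₃..L₅: k=3: 0+16704+33·32·18=35712; k=4: 30624+0+33·29·18=47850 → min 35712 | L₄..L₆: k=4: 0+4698+32·29·9=13050; k=5: 16704+0+32·18·9=21888 → min 13050.
Length 4: L₁..L₄: k=1: 0+67947+50·39·29=124497; k=2: 64350+30624+50·33·29=142824; k=3: 103584+0+50·32·29=149984 → min 124497 | L₂..L₅: k=2: 0+35712+39·33·18=58878; k=3: 41184+16704+39·32·18=80352; k=4: 67947+0+39·29·18=88305 → min 58878 | L₃..L₆: k=3: 0+13050+33·32·9=22554; k=4: 30624+4698+33·29·9=43935; k=5: 35712+0+33·18·9=41058 → min 22554.
Length 5: L₁..L₅: k=1: 0+58878+50·39·18=93978; k=2: 64350+35712+50·33·18=129762; k=3: 103584+16704+50·32·18=149088; k=4: 124497+0+50·29·18=150597 → min 93978 | L₂..L₆: k=2: 0+22554+39·33·9=34137; k=3: 41184+13050+39·32·9=65466; k=4: 67947+4698+39·29·9=82824; k=5: 58878+0+39·18·9=65196 → min 34137.
Length 6: L₁..L₆: k=1: 0+34137+50·39·9=51687; k=2: 64350+22554+50·33·9=101754; k=3: 103584+13050+50·32·9=131034; k=4: 124497+4698+50·29·9=142245; k=5: 93978+0+50·18·9=102078 → min 51687.
Optimal order: (L₁(L₂(L₃(L₄(L₅L₆))))) with cost 51687.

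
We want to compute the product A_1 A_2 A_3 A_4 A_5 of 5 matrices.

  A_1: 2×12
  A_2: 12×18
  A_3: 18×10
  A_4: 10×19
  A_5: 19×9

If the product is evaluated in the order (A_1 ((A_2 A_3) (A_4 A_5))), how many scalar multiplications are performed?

(A_2 A_3): 12×18 by 18×10 → 12×10, cost 12·18·10 = 2160
(A_4 A_5): 10×19 by 19×9 → 10×9, cost 10·19·9 = 1710
((A_2 A_3) (A_4 A_5)): 12×10 by 10×9 → 12×9, cost 12·10·9 = 1080; cumulative 4950
(A_1 ((A_2 A_3) (A_4 A_5))): 2×12 by 12×9 → 2×9, cost 2·12·9 = 216; cumulative 5166
Total: 5166 scalar multiplications.

5166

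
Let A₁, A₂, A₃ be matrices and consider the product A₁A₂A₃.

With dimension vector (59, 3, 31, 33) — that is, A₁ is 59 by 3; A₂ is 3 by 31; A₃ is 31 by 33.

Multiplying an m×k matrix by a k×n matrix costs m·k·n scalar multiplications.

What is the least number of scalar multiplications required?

Order (A₁(A₂A₃)): (A₂A₃): 3×31 by 31×33 → 3×33, cost 3·31·33 = 3069; (A₁(A₂A₃)): 59×3 by 3×33 → 59×33, cost 59·3·33 = 5841; cumulative 8910. Total 8910.
Order ((A₁A₂)A₃): (A₁A₂): 59×3 by 3×31 → 59×31, cost 59·3·31 = 5487; ((A₁A₂)A₃): 59×31 by 31×33 → 59×33, cost 59·31·33 = 60357; cumulative 65844. Total 65844.
Minimum: 8910.

8910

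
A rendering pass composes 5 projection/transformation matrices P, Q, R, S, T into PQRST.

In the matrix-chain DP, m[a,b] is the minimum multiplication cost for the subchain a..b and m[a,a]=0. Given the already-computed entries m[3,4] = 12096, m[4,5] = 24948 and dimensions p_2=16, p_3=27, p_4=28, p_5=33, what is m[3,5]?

26880

m[3,5] = min over k∈[3,4] of m[3,k]+m[k+1,5]+p_{2}·p_k·p_{5}.
k=3: 0 + 24948 + 16·27·33 = 39204; k=4: 12096 + 0 + 16·28·33 = 26880.
Minimum: 26880 at k=4.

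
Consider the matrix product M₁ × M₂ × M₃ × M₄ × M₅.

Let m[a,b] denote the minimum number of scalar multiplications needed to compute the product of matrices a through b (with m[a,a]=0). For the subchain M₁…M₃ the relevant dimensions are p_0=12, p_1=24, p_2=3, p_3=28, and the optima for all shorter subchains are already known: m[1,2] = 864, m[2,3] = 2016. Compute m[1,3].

1872

m[1,3] = min over k∈[1,2] of m[1,k]+m[k+1,3]+p_{0}·p_k·p_{3}.
k=1: 0 + 2016 + 12·24·28 = 10080; k=2: 864 + 0 + 12·3·28 = 1872.
Minimum: 1872 at k=2.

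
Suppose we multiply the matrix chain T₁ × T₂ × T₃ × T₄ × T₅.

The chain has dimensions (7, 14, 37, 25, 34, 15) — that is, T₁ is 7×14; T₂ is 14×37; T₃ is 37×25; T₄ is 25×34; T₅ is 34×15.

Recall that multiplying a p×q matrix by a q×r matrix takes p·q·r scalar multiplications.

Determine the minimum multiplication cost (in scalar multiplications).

19621

Adjacent pairs: T₁T₂ = 7·14·37 = 3626; T₂T₃ = 14·37·25 = 12950; T₃T₄ = 37·25·34 = 31450; T₄T₅ = 25·34·15 = 12750.
Length 3: T₁..T₃: k=1: 0+12950+7·14·25=15400; k=2: 3626+0+7·37·25=10101 → min 10101 | T₂..T₄: k=2: 0+31450+14·37·34=49062; k=3: 12950+0+14·25·34=24850 → min 24850 | T₃..T₅: k=3: 0+12750+37·25·15=26625; k=4: 31450+0+37·34·15=50320 → min 26625.
Length 4: T₁..T₄: k=1: 0+24850+7·14·34=28182; k=2: 3626+31450+7·37·34=43882; k=3: 10101+0+7·25·34=16051 → min 16051 | T₂..T₅: k=2: 0+26625+14·37·15=34395; k=3: 12950+12750+14·25·15=30950; k=4: 24850+0+14·34·15=31990 → min 30950.
Length 5: T₁..T₅: k=1: 0+30950+7·14·15=32420; k=2: 3626+26625+7·37·15=34136; k=3: 10101+12750+7·25·15=25476; k=4: 16051+0+7·34·15=19621 → min 19621.
Optimal order: ((((T₁ × T₂) × T₃) × T₄) × T₅) with cost 19621.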